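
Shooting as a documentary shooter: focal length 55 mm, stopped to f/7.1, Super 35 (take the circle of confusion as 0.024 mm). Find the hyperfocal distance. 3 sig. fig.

17.8 m

Hyperfocal distance H = f²/(N·c) + f = 55²/(7.1 × 0.024) + 55 = 3025/0.1704 + 55 ≈ 17807.3 mm ≈ 17.8 m.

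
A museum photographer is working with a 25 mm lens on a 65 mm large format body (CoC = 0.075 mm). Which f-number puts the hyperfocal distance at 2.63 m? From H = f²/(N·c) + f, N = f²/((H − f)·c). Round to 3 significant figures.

Rearrange H = f²/(N·c) + f for N: N = f² / ((H − f)·c).
N = 25² / ((2630 − 25) × 0.075) = 625 / 195.4 ≈ 3.20.

f/3.20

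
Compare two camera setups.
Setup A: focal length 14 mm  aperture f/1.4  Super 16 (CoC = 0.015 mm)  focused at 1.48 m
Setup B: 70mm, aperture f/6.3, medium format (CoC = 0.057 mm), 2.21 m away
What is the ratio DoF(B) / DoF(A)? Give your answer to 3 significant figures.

Setup A: H = 14²/(1.4×0.015) + 14 ≈ 9347.3 mm; DoF = Df − Dn = 1755.78 − 1279.09 ≈ 476.69 mm.
Setup B: H = 70²/(6.3×0.057) + 70 ≈ 13715.2 mm; DoF = Df − Dn = 2621.07 − 1910.39 ≈ 710.68 mm.
Ratio = 710.68 / 476.69 ≈ 1.49.

1.49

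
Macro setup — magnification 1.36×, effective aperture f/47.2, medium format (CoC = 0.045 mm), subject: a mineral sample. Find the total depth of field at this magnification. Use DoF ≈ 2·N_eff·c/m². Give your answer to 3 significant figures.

2.30 mm

At magnification m, DoF ≈ 2·N_eff·c/m² = 2 × 47.2 × 0.045 / 1.36² = 4.248 / 1.85 ≈ 2.3 mm.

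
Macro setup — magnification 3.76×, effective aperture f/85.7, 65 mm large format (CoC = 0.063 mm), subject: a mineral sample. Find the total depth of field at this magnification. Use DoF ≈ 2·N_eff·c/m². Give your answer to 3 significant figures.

At magnification m, DoF ≈ 2·N_eff·c/m² = 2 × 85.7 × 0.063 / 3.76² = 10.8 / 14.14 ≈ 0.764 mm.

0.764 mm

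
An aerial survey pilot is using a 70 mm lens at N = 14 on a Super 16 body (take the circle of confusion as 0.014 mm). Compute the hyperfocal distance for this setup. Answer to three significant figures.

25.1 m

Hyperfocal distance H = f²/(N·c) + f = 70²/(14 × 0.014) + 70 = 4900/0.196 + 70 ≈ 25070.0 mm ≈ 25.1 m.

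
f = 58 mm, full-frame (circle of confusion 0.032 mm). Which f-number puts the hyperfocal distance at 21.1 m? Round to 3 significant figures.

Rearrange H = f²/(N·c) + f for N: N = f² / ((H − f)·c).
N = 58² / ((21100 − 58) × 0.032) = 3364 / 673.3 ≈ 5.

f/5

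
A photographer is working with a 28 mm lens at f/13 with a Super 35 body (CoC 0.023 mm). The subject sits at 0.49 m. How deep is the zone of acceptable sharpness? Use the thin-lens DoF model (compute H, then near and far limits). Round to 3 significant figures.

Hyperfocal distance H = f²/(N·c) + f = 28²/(13 × 0.023) + 28 = 784/0.299 + 28 ≈ 2650.1 mm ≈ 2.650 m.
Near limit Dn = s·(H − f)/(H + s − 2f) = 490 × (2650.1 − 28) / (2650.1 + 490 − 2 × 28) = 490 × 2622.1 / 3084.1 ≈ 416.60 mm.
Far limit Df = s·(H − f)/(H − s) = 490 × (2650.1 − 28) / (2650.1 − 490) = 490 × 2622.1 / 2160.1 ≈ 594.80 mm.
Depth of field = Df − Dn = 594.80 − 416.60 ≈ 178.20 mm.

178 mm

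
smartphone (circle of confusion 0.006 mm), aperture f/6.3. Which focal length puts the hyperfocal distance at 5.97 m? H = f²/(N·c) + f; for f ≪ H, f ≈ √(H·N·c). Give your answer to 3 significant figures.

From H = f²/(N·c) + f, with f ≪ H: f ≈ √(H·N·c) = √(5970 × 6.3 × 0.006) = √225.67 ≈ 15.02 mm.
The +f correction barely moves this — solving exactly, f² + N·c·f − N·c·H = 0 ⇒ f = (−N·c + √((N·c)² + 4·N·c·H))/2 = (−0.0378 + √902.67)/2 ≈ 15.003 mm, so f ≈ 15.0 mm.

15.0 mm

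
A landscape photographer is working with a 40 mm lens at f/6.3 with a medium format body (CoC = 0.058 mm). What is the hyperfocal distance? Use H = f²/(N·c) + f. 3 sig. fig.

Hyperfocal distance H = f²/(N·c) + f = 40²/(6.3 × 0.058) + 40 = 1600/0.3654 + 40 ≈ 4418.8 mm ≈ 4.42 m.

4.42 m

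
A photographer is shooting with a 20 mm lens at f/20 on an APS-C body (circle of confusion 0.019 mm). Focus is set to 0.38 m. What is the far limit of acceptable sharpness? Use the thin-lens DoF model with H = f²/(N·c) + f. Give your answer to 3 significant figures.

Hyperfocal distance H = f²/(N·c) + f = 20²/(20 × 0.019) + 20 = 400/0.38 + 20 ≈ 1072.6 mm ≈ 1.073 m.
Far limit Df = s·(H − f)/(H − s) = 380 × (1072.6 − 20) / (1072.6 − 380) = 380 × 1052.6 / 692.6 ≈ 577.51 mm ≈ 0.578 m.

0.578 m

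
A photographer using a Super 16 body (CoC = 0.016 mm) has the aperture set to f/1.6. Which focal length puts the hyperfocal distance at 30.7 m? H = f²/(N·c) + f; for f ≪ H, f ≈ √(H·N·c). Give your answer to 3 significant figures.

28.0 mm

From H = f²/(N·c) + f, with f ≪ H: f ≈ √(H·N·c) = √(30700 × 1.6 × 0.016) = √785.92 ≈ 28.03 mm.
The +f correction barely moves this — solving exactly, f² + N·c·f − N·c·H = 0 ⇒ f = (−N·c + √((N·c)² + 4·N·c·H))/2 = (−0.0256 + √3143.7)/2 ≈ 28.021 mm, so f ≈ 28.0 mm.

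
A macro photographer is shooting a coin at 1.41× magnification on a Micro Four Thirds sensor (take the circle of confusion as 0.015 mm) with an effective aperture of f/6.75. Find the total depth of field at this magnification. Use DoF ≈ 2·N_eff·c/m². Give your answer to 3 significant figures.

0.102 mm

At magnification m, DoF ≈ 2·N_eff·c/m² = 2 × 6.75 × 0.015 / 1.41² = 0.2025 / 1.988 ≈ 0.102 mm.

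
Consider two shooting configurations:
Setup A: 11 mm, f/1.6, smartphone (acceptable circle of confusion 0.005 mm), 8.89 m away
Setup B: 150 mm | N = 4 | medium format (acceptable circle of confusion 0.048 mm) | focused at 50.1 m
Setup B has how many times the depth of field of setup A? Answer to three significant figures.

Setup A: H = 11²/(1.6×0.005) + 11 ≈ 15136.0 mm; DoF = Df − Dn = 21528 − 5602 ≈ 15926 mm.
Setup B: H = 150²/(4×0.048) + 150 ≈ 117337.5 mm; DoF = Df − Dn = 87319 − 35127 ≈ 52192 mm.
Ratio = 52192 / 15926 ≈ 3.28.

3.28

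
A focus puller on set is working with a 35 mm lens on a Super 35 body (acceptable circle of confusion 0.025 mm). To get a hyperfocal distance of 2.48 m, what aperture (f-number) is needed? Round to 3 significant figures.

Rearrange H = f²/(N·c) + f for N: N = f² / ((H − f)·c).
N = 35² / ((2480 − 35) × 0.025) = 1225 / 61.12 ≈ 20.

f/20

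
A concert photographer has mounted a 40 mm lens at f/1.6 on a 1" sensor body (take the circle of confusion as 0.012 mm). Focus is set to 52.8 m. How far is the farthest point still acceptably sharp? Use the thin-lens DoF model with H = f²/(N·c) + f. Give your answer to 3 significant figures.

144 m

Hyperfocal distance H = f²/(N·c) + f = 40²/(1.6 × 0.012) + 40 = 1600/0.0192 + 40 ≈ 83373.3 mm ≈ 83.37 m.
Far limit Df = s·(H − f)/(H − s) = 52800 × (83373.3 − 40) / (83373.3 − 52800) = 52800 × 83333.3 / 30573.3 ≈ 143916 mm ≈ 144 m.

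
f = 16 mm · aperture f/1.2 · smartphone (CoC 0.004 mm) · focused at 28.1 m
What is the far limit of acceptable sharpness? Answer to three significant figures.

59.4 m

Hyperfocal distance H = f²/(N·c) + f = 16²/(1.2 × 0.004) + 16 = 256/0.0048 + 16 ≈ 53349.3 mm ≈ 53.35 m.
Far limit Df = s·(H − f)/(H − s) = 28100 × (53349.3 − 16) / (53349.3 − 28100) = 28100 × 53333.3 / 25249.3 ≈ 59355 mm ≈ 59.4 m.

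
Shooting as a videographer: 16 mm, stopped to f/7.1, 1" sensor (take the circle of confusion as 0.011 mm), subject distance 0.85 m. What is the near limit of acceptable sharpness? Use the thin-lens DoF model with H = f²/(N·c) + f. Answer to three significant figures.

0.678 m

Hyperfocal distance H = f²/(N·c) + f = 16²/(7.1 × 0.011) + 16 = 256/0.0781 + 16 ≈ 3293.8 mm ≈ 3.294 m.
Near limit Dn = s·(H − f)/(H + s − 2f) = 850 × (3293.8 − 16) / (3293.8 + 850 − 2 × 16) = 850 × 3277.8 / 4111.8 ≈ 677.60 mm ≈ 0.678 m.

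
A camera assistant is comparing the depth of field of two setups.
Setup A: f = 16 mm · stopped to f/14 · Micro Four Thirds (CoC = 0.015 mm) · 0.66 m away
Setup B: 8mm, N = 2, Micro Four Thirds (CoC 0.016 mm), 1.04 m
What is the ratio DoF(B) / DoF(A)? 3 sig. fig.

Setup A: H = 16²/(14×0.015) + 16 ≈ 1235.0 mm; DoF = Df − Dn = 1399.14 − 431.86 ≈ 967.28 mm.
Setup B: H = 8²/(2×0.016) + 8 ≈ 2008.0 mm; DoF = Df − Dn = 2148.8 − 686.0 ≈ 1462.8 mm.
Ratio = 1462.8 / 967.28 ≈ 1.51.

1.51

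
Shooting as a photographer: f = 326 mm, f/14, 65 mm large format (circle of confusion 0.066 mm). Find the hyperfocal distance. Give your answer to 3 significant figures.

Hyperfocal distance H = f²/(N·c) + f = 326²/(14 × 0.066) + 326 = 106276/0.924 + 326 ≈ 115343.3 mm ≈ 115 m.

115 m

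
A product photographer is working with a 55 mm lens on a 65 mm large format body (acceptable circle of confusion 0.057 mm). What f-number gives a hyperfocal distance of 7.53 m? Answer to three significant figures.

f/7.10

Rearrange H = f²/(N·c) + f for N: N = f² / ((H − f)·c).
N = 55² / ((7530 − 55) × 0.057) = 3025 / 426.1 ≈ 7.10.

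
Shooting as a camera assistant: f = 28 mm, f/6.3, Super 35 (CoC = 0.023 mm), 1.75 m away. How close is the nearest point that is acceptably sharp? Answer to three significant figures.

1.33 m

Hyperfocal distance H = f²/(N·c) + f = 28²/(6.3 × 0.023) + 28 = 784/0.1449 + 28 ≈ 5438.6 mm ≈ 5.439 m.
Near limit Dn = s·(H − f)/(H + s − 2f) = 1750 × (5438.6 − 28) / (5438.6 + 1750 − 2 × 28) = 1750 × 5410.6 / 7132.6 ≈ 1327.5 mm ≈ 1.33 m.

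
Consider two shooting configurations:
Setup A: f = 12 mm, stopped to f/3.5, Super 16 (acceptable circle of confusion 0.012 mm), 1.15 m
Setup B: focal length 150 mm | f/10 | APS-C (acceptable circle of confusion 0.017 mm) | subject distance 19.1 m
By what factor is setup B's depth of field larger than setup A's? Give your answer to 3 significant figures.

Setup A: H = 12²/(3.5×0.012) + 12 ≈ 3440.6 mm; DoF = Df − Dn = 1721.34 − 863.42 ≈ 857.92 mm.
Setup B: H = 150²/(10×0.017) + 150 ≈ 132502.9 mm; DoF = Df − Dn = 22291.7 − 16707.8 ≈ 5583.9 mm.
Ratio = 5583.9 / 857.92 ≈ 6.51.

6.51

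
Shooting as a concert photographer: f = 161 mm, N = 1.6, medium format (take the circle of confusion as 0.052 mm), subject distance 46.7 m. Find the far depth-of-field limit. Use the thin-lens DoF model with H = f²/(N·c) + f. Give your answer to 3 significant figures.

Hyperfocal distance H = f²/(N·c) + f = 161²/(1.6 × 0.052) + 161 = 25921/0.0832 + 161 ≈ 311711.5 mm ≈ 311.7 m.
Far limit Df = s·(H − f)/(H − s) = 46700 × (311711.5 − 161) / (311711.5 − 46700) = 46700 × 311550.5 / 265011.5 ≈ 54901 mm ≈ 54.9 m.

54.9 m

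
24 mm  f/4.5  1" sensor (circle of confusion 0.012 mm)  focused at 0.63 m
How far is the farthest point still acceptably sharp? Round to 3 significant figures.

Hyperfocal distance H = f²/(N·c) + f = 24²/(4.5 × 0.012) + 24 = 576/0.054 + 24 ≈ 10690.7 mm ≈ 10.69 m.
Far limit Df = s·(H − f)/(H − s) = 630 × (10690.7 − 24) / (10690.7 − 630) = 630 × 10666.7 / 10060.7 ≈ 667.95 mm ≈ 0.668 m.

0.668 m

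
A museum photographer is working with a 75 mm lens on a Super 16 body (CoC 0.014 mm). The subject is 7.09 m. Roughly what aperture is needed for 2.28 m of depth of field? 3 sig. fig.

f/8.98

Write h = H − f = f²/(N·c). The thin-lens limits are Dn = s·h/(h + (s−f)) and Df = s·h/(h − (s−f)), so DoF = Df − Dn = 2·s·(s−f)·h / (h² − (s−f)²).
That is a quadratic in h: DoF·h² − 2·s·(s−f)·h − DoF·(s−f)² = 0 ⇒ h = (s−f)·(s + √(s² + DoF²)) / DoF = 7015 × (7090 + √(7090² + 2280²)) / 2280 = 7015 × (7090 + 7447.58) / 2280 ≈ 44729 mm.
Then N = f²/(c·h) = 75² / (0.014 × 44729) = 5625 / 626.20 ≈ 8.98.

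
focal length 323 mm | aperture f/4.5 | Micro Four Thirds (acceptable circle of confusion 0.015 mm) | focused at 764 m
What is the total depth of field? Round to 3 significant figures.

Hyperfocal distance H = f²/(N·c) + f = 323²/(4.5 × 0.015) + 323 = 104329/0.0675 + 323 ≈ 1545937.8 mm ≈ 1546 m.
Near limit Dn = s·(H − f)/(H + s − 2f) = 764000 × (1545937.8 − 323) / (1545937.8 + 764000 − 2 × 323) = 764000 × 1545614.8 / 2309291.8 ≈ 511347 mm.
Far limit Df = s·(H − f)/(H − s) = 764000 × (1545937.8 − 323) / (1545937.8 − 764000) = 764000 × 1545614.8 / 781937.8 ≈ 1510158 mm.
Depth of field = Df − Dn = 1510158 − 511347 ≈ 998811 mm ≈ 999 m.

999 m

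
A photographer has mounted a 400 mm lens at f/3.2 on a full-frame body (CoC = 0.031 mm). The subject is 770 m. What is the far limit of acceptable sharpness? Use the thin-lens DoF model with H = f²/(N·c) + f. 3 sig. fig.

Hyperfocal distance H = f²/(N·c) + f = 400²/(3.2 × 0.031) + 400 = 160000/0.0992 + 400 ≈ 1613303.2 mm ≈ 1613 m.
Far limit Df = s·(H − f)/(H − s) = 770000 × (1613303.2 − 400) / (1613303.2 − 770000) = 770000 × 1612903.2 / 843303.2 ≈ 1472703 mm ≈ 1470 m.

1470 m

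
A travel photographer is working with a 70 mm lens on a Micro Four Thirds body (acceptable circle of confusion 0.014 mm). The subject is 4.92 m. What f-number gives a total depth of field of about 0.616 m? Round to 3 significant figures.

f/4.50

Write h = H − f = f²/(N·c). The thin-lens limits are Dn = s·h/(h + (s−f)) and Df = s·h/(h − (s−f)), so DoF = Df − Dn = 2·s·(s−f)·h / (h² − (s−f)²).
That is a quadratic in h: DoF·h² − 2·s·(s−f)·h − DoF·(s−f)² = 0 ⇒ h = (s−f)·(s + √(s² + DoF²)) / DoF = 4850 × (4920 + √(4920² + 616²)) / 616 = 4850 × (4920 + 4958.41) / 616 ≈ 77776 mm.
Then N = f²/(c·h) = 70² / (0.014 × 77776) = 4900 / 1088.9 ≈ 4.50.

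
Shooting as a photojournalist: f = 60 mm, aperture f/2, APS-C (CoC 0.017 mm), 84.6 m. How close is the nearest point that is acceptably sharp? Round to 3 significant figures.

47.0 m

Hyperfocal distance H = f²/(N·c) + f = 60²/(2 × 0.017) + 60 = 3600/0.034 + 60 ≈ 105942.4 mm ≈ 105.9 m.
Near limit Dn = s·(H − f)/(H + s − 2f) = 84600 × (105942.4 − 60) / (105942.4 + 84600 − 2 × 60) = 84600 × 105882.4 / 190422.4 ≈ 47041 mm ≈ 47.0 m.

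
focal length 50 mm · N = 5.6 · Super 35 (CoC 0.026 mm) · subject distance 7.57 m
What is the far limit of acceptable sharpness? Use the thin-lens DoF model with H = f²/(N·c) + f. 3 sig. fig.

Hyperfocal distance H = f²/(N·c) + f = 50²/(5.6 × 0.026) + 50 = 2500/0.1456 + 50 ≈ 17220.3 mm ≈ 17.22 m.
Far limit Df = s·(H − f)/(H − s) = 7570 × (17220.3 − 50) / (17220.3 − 7570) = 7570 × 17170.3 / 9650.3 ≈ 13469 mm ≈ 13.5 m.

13.5 m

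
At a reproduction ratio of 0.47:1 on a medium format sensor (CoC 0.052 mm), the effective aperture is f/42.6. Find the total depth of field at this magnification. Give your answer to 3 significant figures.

20.1 mm

At magnification m, DoF ≈ 2·N_eff·c/m² = 2 × 42.6 × 0.052 / 0.47² = 4.43 / 0.2209 ≈ 20.1 mm.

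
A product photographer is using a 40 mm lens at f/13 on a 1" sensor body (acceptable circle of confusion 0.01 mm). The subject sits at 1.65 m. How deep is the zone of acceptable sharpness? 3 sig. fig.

Hyperfocal distance H = f²/(N·c) + f = 40²/(13 × 0.01) + 40 = 1600/0.13 + 40 ≈ 12347.7 mm ≈ 12.35 m.
Near limit Dn = s·(H − f)/(H + s − 2f) = 1650 × (12347.7 − 40) / (12347.7 + 1650 − 2 × 40) = 1650 × 12307.7 / 13917.7 ≈ 1459.13 mm.
Far limit Df = s·(H − f)/(H − s) = 1650 × (12347.7 − 40) / (12347.7 − 1650) = 1650 × 12307.7 / 10697.7 ≈ 1898.32 mm.
Depth of field = Df − Dn = 1898.32 − 1459.13 ≈ 439.19 mm.

439 mm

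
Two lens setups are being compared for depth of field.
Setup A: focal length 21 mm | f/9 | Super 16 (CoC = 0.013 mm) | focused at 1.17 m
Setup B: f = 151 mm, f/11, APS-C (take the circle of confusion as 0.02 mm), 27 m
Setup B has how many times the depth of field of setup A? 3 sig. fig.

19.1

Setup A: H = 21²/(9×0.013) + 21 ≈ 3790.2 mm; DoF = Df − Dn = 1683.06 − 896.66 ≈ 786.40 mm.
Setup B: H = 151²/(11×0.02) + 151 ≈ 103791.9 mm; DoF = Df − Dn = 36440 − 21445 ≈ 14995 mm.
Ratio = 14995 / 786.40 ≈ 19.1.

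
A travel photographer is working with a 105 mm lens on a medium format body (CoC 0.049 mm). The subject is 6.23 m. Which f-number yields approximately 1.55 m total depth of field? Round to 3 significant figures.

Write h = H − f = f²/(N·c). The thin-lens limits are Dn = s·h/(h + (s−f)) and Df = s·h/(h − (s−f)), so DoF = Df − Dn = 2·s·(s−f)·h / (h² − (s−f)²).
That is a quadratic in h: DoF·h² − 2·s·(s−f)·h − DoF·(s−f)² = 0 ⇒ h = (s−f)·(s + √(s² + DoF²)) / DoF = 6125 × (6230 + √(6230² + 1550²)) / 1550 = 6125 × (6230 + 6419.92) / 1550 ≈ 49988 mm.
Then N = f²/(c·h) = 105² / (0.049 × 49988) = 11025 / 2449.4 ≈ 4.50.

f/4.50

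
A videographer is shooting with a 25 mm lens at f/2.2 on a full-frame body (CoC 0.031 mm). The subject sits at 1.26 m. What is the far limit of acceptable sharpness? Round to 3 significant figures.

Hyperfocal distance H = f²/(N·c) + f = 25²/(2.2 × 0.031) + 25 = 625/0.0682 + 25 ≈ 9189.2 mm ≈ 9.189 m.
Far limit Df = s·(H − f)/(H − s) = 1260 × (9189.2 − 25) / (9189.2 − 1260) = 1260 × 9164.2 / 7929.2 ≈ 1456.2 mm ≈ 1.46 m.

1.46 m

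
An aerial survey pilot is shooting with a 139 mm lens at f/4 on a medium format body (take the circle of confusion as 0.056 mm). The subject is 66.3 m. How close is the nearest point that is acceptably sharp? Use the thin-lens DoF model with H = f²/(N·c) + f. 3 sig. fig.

37.5 m

Hyperfocal distance H = f²/(N·c) + f = 139²/(4 × 0.056) + 139 = 19321/0.224 + 139 ≈ 86393.5 mm ≈ 86.39 m.
Near limit Dn = s·(H − f)/(H + s − 2f) = 66300 × (86393.5 − 139) / (86393.5 + 66300 − 2 × 139) = 66300 × 86254.5 / 152415.5 ≈ 37520 mm ≈ 37.5 m.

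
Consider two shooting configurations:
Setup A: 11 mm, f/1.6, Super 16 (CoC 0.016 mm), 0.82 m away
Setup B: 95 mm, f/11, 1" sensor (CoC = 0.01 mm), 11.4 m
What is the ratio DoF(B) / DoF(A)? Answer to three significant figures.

11.1

Setup A: H = 11²/(1.6×0.016) + 11 ≈ 4737.6 mm; DoF = Df − Dn = 989.33 − 700.16 ≈ 289.17 mm.
Setup B: H = 95²/(11×0.01) + 95 ≈ 82140.5 mm; DoF = Df − Dn = 13221.8 − 10019.4 ≈ 3202.4 mm.
Ratio = 3202.4 / 289.17 ≈ 11.1.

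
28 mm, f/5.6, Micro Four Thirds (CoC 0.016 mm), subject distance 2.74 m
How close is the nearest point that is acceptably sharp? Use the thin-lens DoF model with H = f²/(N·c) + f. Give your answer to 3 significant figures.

2.09 m

Hyperfocal distance H = f²/(N·c) + f = 28²/(5.6 × 0.016) + 28 = 784/0.0896 + 28 ≈ 8778.0 mm ≈ 8.778 m.
Near limit Dn = s·(H − f)/(H + s − 2f) = 2740 × (8778.0 − 28) / (8778.0 + 2740 − 2 × 28) = 2740 × 8750.0 / 11462.0 ≈ 2091.7 mm ≈ 2.09 m.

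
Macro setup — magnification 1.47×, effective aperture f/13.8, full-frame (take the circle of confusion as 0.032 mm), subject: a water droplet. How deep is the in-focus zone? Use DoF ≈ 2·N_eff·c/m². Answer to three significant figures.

0.409 mm

At magnification m, DoF ≈ 2·N_eff·c/m² = 2 × 13.8 × 0.032 / 1.47² = 0.8832 / 2.161 ≈ 0.409 mm.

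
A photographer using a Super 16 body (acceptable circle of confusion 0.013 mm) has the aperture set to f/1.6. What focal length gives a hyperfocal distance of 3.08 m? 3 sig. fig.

7.99 mm

From H = f²/(N·c) + f, with f ≪ H: f ≈ √(H·N·c) = √(3080 × 1.6 × 0.013) = √64.064 ≈ 8.004 mm.
Exact: f² + N·c·f − N·c·H = 0 ⇒ f = (−N·c + √((N·c)² + 4·N·c·H))/2 = (−0.0208 + √256.26)/2 ≈ 7.9936 mm ≈ 7.99 mm.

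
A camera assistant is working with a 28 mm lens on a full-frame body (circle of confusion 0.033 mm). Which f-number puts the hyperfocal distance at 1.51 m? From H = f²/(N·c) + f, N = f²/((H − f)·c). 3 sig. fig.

f/16

Rearrange H = f²/(N·c) + f for N: N = f² / ((H − f)·c).
N = 28² / ((1510 − 28) × 0.033) = 784 / 48.91 ≈ 16.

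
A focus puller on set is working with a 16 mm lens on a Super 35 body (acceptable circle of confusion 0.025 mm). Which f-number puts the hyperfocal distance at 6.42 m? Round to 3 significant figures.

Rearrange H = f²/(N·c) + f for N: N = f² / ((H − f)·c).
N = 16² / ((6420 − 16) × 0.025) = 256 / 160.1 ≈ 1.60.

f/1.60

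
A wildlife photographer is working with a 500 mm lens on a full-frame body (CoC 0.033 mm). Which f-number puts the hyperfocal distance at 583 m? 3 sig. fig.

Rearrange H = f²/(N·c) + f for N: N = f² / ((H − f)·c).
N = 500² / ((583000 − 500) × 0.033) = 250000 / 19222 ≈ 13.

f/13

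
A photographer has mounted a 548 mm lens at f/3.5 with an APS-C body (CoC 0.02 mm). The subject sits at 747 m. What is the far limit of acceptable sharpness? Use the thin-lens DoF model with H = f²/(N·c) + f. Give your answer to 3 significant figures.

Hyperfocal distance H = f²/(N·c) + f = 548²/(3.5 × 0.02) + 548 = 300304/0.07 + 548 ≈ 4290605.1 mm ≈ 4291 m.
Far limit Df = s·(H − f)/(H − s) = 747000 × (4290605.1 − 548) / (4290605.1 − 747000) = 747000 × 4290057.1 / 3543605.1 ≈ 904354 mm ≈ 904 m.

904 m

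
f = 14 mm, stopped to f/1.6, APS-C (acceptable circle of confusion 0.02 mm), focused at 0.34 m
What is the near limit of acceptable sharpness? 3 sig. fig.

323 mm

Hyperfocal distance H = f²/(N·c) + f = 14²/(1.6 × 0.02) + 14 = 196/0.032 + 14 ≈ 6139.0 mm ≈ 6.139 m.
Near limit Dn = s·(H − f)/(H + s − 2f) = 340 × (6139.0 − 14) / (6139.0 + 340 − 2 × 14) = 340 × 6125.0 / 6451.0 ≈ 322.82 mm.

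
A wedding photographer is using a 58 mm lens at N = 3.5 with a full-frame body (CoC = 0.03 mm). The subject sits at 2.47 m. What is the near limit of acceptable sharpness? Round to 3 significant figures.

2.30 m

Hyperfocal distance H = f²/(N·c) + f = 58²/(3.5 × 0.03) + 58 = 3364/0.105 + 58 ≈ 32096.1 mm ≈ 32.10 m.
Near limit Dn = s·(H − f)/(H + s − 2f) = 2470 × (32096.1 − 58) / (32096.1 + 2470 − 2 × 58) = 2470 × 32038.1 / 34450.1 ≈ 2297.1 mm ≈ 2.30 m.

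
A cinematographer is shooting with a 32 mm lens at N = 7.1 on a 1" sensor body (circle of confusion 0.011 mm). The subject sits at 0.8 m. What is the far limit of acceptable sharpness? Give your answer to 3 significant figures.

Hyperfocal distance H = f²/(N·c) + f = 32²/(7.1 × 0.011) + 32 = 1024/0.0781 + 32 ≈ 13143.4 mm ≈ 13.14 m.
Far limit Df = s·(H − f)/(H − s) = 800 × (13143.4 − 32) / (13143.4 − 800) = 800 × 13111.4 / 12343.4 ≈ 849.78 mm ≈ 0.850 m.

0.850 m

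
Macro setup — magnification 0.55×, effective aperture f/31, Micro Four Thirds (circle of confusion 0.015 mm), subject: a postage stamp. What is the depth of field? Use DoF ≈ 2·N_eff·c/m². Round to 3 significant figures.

At magnification m, DoF ≈ 2·N_eff·c/m² = 2 × 31 × 0.015 / 0.55² = 0.93 / 0.3025 ≈ 3.07 mm.

3.07 mm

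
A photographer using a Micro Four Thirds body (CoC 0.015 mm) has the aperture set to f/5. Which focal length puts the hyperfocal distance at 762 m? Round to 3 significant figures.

239 mm

From H = f²/(N·c) + f, with f ≪ H: f ≈ √(H·N·c) = √(762000 × 5 × 0.015) = √57150 ≈ 239.1 mm.
The +f correction barely moves this — solving exactly, f² + N·c·f − N·c·H = 0 ⇒ f = (−N·c + √((N·c)² + 4·N·c·H))/2 = (−0.075 + √228600)/2 ≈ 239.02 mm, so f ≈ 239 mm.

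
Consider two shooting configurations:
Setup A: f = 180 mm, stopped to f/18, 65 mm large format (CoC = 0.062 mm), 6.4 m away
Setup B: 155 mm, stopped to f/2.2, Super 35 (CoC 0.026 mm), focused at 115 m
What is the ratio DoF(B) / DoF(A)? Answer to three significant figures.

23.6

Setup A: H = 180²/(18×0.062) + 180 ≈ 29212.3 mm; DoF = Df − Dn = 8145.0 − 5270.8 ≈ 2874.2 mm.
Setup B: H = 155²/(2.2×0.026) + 155 ≈ 420172.5 mm; DoF = Df − Dn = 158278 − 90307 ≈ 67971 mm.
Ratio = 67971 / 2874.2 ≈ 23.6.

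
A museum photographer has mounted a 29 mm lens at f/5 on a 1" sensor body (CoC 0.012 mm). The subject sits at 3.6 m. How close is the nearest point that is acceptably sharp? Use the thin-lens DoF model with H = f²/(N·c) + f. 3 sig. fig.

2.87 m

Hyperfocal distance H = f²/(N·c) + f = 29²/(5 × 0.012) + 29 = 841/0.06 + 29 ≈ 14045.7 mm ≈ 14.05 m.
Near limit Dn = s·(H − f)/(H + s − 2f) = 3600 × (14045.7 − 29) / (14045.7 + 3600 − 2 × 29) = 3600 × 14016.7 / 17587.7 ≈ 2869.1 mm ≈ 2.87 m.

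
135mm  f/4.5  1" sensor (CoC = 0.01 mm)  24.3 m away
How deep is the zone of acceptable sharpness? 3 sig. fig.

Hyperfocal distance H = f²/(N·c) + f = 135²/(4.5 × 0.01) + 135 = 18225/0.045 + 135 ≈ 405135.0 mm ≈ 405.1 m.
Near limit Dn = s·(H − f)/(H + s − 2f) = 24300 × (405135.0 − 135) / (405135.0 + 24300 − 2 × 135) = 24300 × 405000.0 / 429165.0 ≈ 22931.7 mm.
Far limit Df = s·(H − f)/(H − s) = 24300 × (405135.0 − 135) / (405135.0 − 24300) = 24300 × 405000.0 / 380835.0 ≈ 25841.9 mm.
Depth of field = Df − Dn = 25841.9 − 22931.7 ≈ 2910.2 mm ≈ 2.91 m.

2.91 m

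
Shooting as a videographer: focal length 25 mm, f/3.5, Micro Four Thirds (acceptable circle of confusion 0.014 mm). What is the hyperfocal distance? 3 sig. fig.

Hyperfocal distance H = f²/(N·c) + f = 25²/(3.5 × 0.014) + 25 = 625/0.049 + 25 ≈ 12780.1 mm ≈ 12.8 m.

12.8 m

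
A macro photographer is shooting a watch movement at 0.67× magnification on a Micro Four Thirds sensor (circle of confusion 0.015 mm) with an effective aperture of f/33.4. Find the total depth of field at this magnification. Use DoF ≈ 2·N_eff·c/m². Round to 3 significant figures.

At magnification m, DoF ≈ 2·N_eff·c/m² = 2 × 33.4 × 0.015 / 0.67² = 1.002 / 0.4489 ≈ 2.23 mm.

2.23 mm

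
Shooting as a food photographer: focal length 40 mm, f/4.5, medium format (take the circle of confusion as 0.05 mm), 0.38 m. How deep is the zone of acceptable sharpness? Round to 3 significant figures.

Hyperfocal distance H = f²/(N·c) + f = 40²/(4.5 × 0.05) + 40 = 1600/0.225 + 40 ≈ 7151.1 mm ≈ 7.151 m.
Near limit Dn = s·(H − f)/(H + s − 2f) = 380 × (7151.1 − 40) / (7151.1 + 380 − 2 × 40) = 380 × 7111.1 / 7451.1 ≈ 362.660 mm.
Far limit Df = s·(H − f)/(H − s) = 380 × (7151.1 − 40) / (7151.1 − 380) = 380 × 7111.1 / 6771.1 ≈ 399.081 mm.
Depth of field = Df − Dn = 399.081 − 362.660 ≈ 36.421 mm.

36.4 mm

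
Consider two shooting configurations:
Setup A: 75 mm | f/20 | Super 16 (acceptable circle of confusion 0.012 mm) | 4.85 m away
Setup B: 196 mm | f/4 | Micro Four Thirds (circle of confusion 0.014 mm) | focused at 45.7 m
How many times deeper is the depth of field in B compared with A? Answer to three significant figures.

2.95

Setup A: H = 75²/(20×0.012) + 75 ≈ 23512.5 mm; DoF = Df − Dn = 6090.9 − 4029.1 ≈ 2061.8 mm.
Setup B: H = 196²/(4×0.014) + 196 ≈ 686196.0 mm; DoF = Df − Dn = 48946.8 − 42857.2 ≈ 6089.6 mm.
Ratio = 6089.6 / 2061.8 ≈ 2.95.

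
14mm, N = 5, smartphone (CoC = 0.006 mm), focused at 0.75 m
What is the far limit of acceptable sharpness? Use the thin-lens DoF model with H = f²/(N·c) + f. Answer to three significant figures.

Hyperfocal distance H = f²/(N·c) + f = 14²/(5 × 0.006) + 14 = 196/0.03 + 14 ≈ 6547.3 mm ≈ 6.547 m.
Far limit Df = s·(H − f)/(H − s) = 750 × (6547.3 − 14) / (6547.3 − 750) = 750 × 6533.3 / 5797.3 ≈ 845.22 mm ≈ 0.845 m.

0.845 m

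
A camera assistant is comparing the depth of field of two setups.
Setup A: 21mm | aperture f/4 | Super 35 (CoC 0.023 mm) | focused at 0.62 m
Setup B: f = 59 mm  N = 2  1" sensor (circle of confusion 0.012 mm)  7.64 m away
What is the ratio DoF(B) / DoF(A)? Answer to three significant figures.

Setup A: H = 21²/(4×0.023) + 21 ≈ 4814.5 mm; DoF = Df − Dn = 708.54 − 551.13 ≈ 157.41 mm.
Setup B: H = 59²/(2×0.012) + 59 ≈ 145100.7 mm; DoF = Df − Dn = 8061.35 − 7260.51 ≈ 800.84 mm.
Ratio = 800.84 / 157.41 ≈ 5.09.

5.09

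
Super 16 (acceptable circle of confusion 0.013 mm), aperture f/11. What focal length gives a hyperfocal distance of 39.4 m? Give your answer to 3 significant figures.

75.0 mm

From H = f²/(N·c) + f, with f ≪ H: f ≈ √(H·N·c) = √(39400 × 11 × 0.013) = √5634.2 ≈ 75.06 mm.
Exact: f² + N·c·f − N·c·H = 0 ⇒ f = (−N·c + √((N·c)² + 4·N·c·H))/2 = (−0.143 + √22537)/2 ≈ 74.990 mm ≈ 75.0 mm.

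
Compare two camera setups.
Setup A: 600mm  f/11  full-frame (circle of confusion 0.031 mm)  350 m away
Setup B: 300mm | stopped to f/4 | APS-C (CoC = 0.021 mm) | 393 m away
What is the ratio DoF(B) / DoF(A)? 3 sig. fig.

1.28

Setup A: H = 600²/(11×0.031) + 600 ≈ 1056318.5 mm; DoF = Df − Dn = 523137 − 262968 ≈ 260169 mm.
Setup B: H = 300²/(4×0.021) + 300 ≈ 1071728.6 mm; DoF = Df − Dn = 620383 − 287592 ≈ 332791 mm.
Ratio = 332791 / 260169 ≈ 1.28.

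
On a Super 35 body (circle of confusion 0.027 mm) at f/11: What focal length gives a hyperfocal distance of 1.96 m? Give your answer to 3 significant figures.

From H = f²/(N·c) + f, with f ≪ H: f ≈ √(H·N·c) = √(1960 × 11 × 0.027) = √582.12 ≈ 24.13 mm.
Exact: f² + N·c·f − N·c·H = 0 ⇒ f = (−N·c + √((N·c)² + 4·N·c·H))/2 = (−0.297 + √2328.6)/2 ≈ 23.979 mm ≈ 24.0 mm.

24.0 mm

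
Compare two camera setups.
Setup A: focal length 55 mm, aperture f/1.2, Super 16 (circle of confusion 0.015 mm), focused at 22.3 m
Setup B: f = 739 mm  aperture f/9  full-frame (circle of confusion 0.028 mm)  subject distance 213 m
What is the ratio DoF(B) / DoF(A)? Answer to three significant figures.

Setup A: H = 55²/(1.2×0.015) + 55 ≈ 168110.6 mm; DoF = Df − Dn = 25702.1 − 19693.3 ≈ 6008.8 mm.
Setup B: H = 739²/(9×0.028) + 739 ≈ 2167885.8 mm; DoF = Df − Dn = 236127 − 193999 ≈ 42128 mm.
Ratio = 42128 / 6008.8 ≈ 7.01.

7.01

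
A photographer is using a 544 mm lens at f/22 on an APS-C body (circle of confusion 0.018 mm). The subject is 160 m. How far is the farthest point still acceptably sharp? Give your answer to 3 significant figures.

203 m

Hyperfocal distance H = f²/(N·c) + f = 544²/(22 × 0.018) + 544 = 295936/0.396 + 544 ≈ 747857.1 mm ≈ 747.9 m.
Far limit Df = s·(H − f)/(H − s) = 160000 × (747857.1 − 544) / (747857.1 − 160000) = 160000 × 747313.1 / 587857.1 ≈ 203400 mm ≈ 203 m.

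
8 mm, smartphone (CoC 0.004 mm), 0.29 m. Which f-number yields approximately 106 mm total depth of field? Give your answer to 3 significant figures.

Write h = H − f = f²/(N·c). The thin-lens limits are Dn = s·h/(h + (s−f)) and Df = s·h/(h − (s−f)), so DoF = Df − Dn = 2·s·(s−f)·h / (h² − (s−f)²).
That is a quadratic in h: DoF·h² − 2·s·(s−f)·h − DoF·(s−f)² = 0 ⇒ h = (s−f)·(s + √(s² + DoF²)) / DoF = 282 × (290 + √(290² + 106²)) / 106 = 282 × (290 + 308.765) / 106 ≈ 1592.9 mm.
Then N = f²/(c·h) = 8² / (0.004 × 1592.9) = 64 / 6.3718 ≈ 10.

f/10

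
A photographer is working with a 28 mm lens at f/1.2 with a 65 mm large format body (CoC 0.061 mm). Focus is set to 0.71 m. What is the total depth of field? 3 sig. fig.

90.8 mm

Hyperfocal distance H = f²/(N·c) + f = 28²/(1.2 × 0.061) + 28 = 784/0.0732 + 28 ≈ 10738.4 mm ≈ 10.74 m.
Near limit Dn = s·(H − f)/(H + s − 2f) = 710 × (10738.4 − 28) / (10738.4 + 710 − 2 × 28) = 710 × 10710.4 / 11392.4 ≈ 667.496 mm.
Far limit Df = s·(H − f)/(H − s) = 710 × (10738.4 − 28) / (10738.4 − 710) = 710 × 10710.4 / 10028.4 ≈ 758.285 mm.
Depth of field = Df − Dn = 758.285 − 667.496 ≈ 90.789 mm.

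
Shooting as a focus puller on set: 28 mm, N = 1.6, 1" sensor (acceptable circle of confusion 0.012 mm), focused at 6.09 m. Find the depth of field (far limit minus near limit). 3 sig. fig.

Hyperfocal distance H = f²/(N·c) + f = 28²/(1.6 × 0.012) + 28 = 784/0.0192 + 28 ≈ 40861.3 mm ≈ 40.86 m.
Near limit Dn = s·(H − f)/(H + s − 2f) = 6090 × (40861.3 − 28) / (40861.3 + 6090 − 2 × 28) = 6090 × 40833.3 / 46895.3 ≈ 5302.8 mm.
Far limit Df = s·(H − f)/(H − s) = 6090 × (40861.3 − 28) / (40861.3 − 6090) = 6090 × 40833.3 / 34771.3 ≈ 7151.7 mm.
Depth of field = Df − Dn = 7151.7 − 5302.8 ≈ 1848.9 mm ≈ 1.85 m.

1.85 m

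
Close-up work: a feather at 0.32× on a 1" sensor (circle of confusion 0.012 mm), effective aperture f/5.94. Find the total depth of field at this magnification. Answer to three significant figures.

At magnification m, DoF ≈ 2·N_eff·c/m² = 2 × 5.94 × 0.012 / 0.32² = 0.1426 / 0.1024 ≈ 1.39 mm.

1.39 mm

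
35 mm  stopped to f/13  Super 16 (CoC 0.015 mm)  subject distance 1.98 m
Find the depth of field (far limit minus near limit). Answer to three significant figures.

Hyperfocal distance H = f²/(N·c) + f = 35²/(13 × 0.015) + 35 = 1225/0.195 + 35 ≈ 6317.1 mm ≈ 6.317 m.
Near limit Dn = s·(H − f)/(H + s − 2f) = 1980 × (6317.1 − 35) / (6317.1 + 1980 − 2 × 35) = 1980 × 6282.1 / 8227.1 ≈ 1511.9 mm.
Far limit Df = s·(H − f)/(H − s) = 1980 × (6317.1 − 35) / (6317.1 − 1980) = 1980 × 6282.1 / 4337.1 ≈ 2868.0 mm.
Depth of field = Df − Dn = 2868.0 − 1511.9 ≈ 1356.1 mm ≈ 1.36 m.

1.36 m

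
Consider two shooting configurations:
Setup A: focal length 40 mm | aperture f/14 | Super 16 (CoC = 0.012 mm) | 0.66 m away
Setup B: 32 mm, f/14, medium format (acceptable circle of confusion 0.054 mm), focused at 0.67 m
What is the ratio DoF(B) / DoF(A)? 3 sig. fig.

Setup A: H = 40²/(14×0.012) + 40 ≈ 9563.8 mm; DoF = Df − Dn = 705.958 − 619.660 ≈ 86.298 mm.
Setup B: H = 32²/(14×0.054) + 32 ≈ 1386.5 mm; DoF = Df − Dn = 1266.60 − 455.47 ≈ 811.13 mm.
Ratio = 811.13 / 86.298 ≈ 9.40.

9.40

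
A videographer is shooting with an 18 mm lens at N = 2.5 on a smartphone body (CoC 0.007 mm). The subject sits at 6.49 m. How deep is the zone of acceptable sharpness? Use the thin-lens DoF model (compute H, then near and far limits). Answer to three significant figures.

Hyperfocal distance H = f²/(N·c) + f = 18²/(2.5 × 0.007) + 18 = 324/0.0175 + 18 ≈ 18532.3 mm ≈ 18.53 m.
Near limit Dn = s·(H − f)/(H + s − 2f) = 6490 × (18532.3 − 18) / (18532.3 + 6490 − 2 × 18) = 6490 × 18514.3 / 24986.3 ≈ 4808.9 mm.
Far limit Df = s·(H − f)/(H − s) = 6490 × (18532.3 − 18) / (18532.3 − 6490) = 6490 × 18514.3 / 12042.3 ≈ 9978.0 mm.
Depth of field = Df − Dn = 9978.0 − 4808.9 ≈ 5169.1 mm ≈ 5.17 m.

5.17 m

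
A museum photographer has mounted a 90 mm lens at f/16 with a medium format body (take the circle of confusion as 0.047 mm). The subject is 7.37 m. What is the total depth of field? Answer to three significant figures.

18.3 m

Hyperfocal distance H = f²/(N·c) + f = 90²/(16 × 0.047) + 90 = 8100/0.752 + 90 ≈ 10861.3 mm ≈ 10.86 m.
Near limit Dn = s·(H − f)/(H + s − 2f) = 7370 × (10861.3 − 90) / (10861.3 + 7370 − 2 × 90) = 7370 × 10771.3 / 18051.3 ≈ 4398 mm.
Far limit Df = s·(H − f)/(H − s) = 7370 × (10861.3 − 90) / (10861.3 − 7370) = 7370 × 10771.3 / 3491.3 ≈ 22738 mm.
Depth of field = Df − Dn = 22738 − 4398 ≈ 18340 mm ≈ 18.3 m.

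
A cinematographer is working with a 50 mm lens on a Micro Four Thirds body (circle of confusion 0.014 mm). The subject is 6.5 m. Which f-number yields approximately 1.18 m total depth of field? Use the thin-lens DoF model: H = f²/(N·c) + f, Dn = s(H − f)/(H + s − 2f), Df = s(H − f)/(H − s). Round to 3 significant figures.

f/2.49

Write h = H − f = f²/(N·c). The thin-lens limits are Dn = s·h/(h + (s−f)) and Df = s·h/(h − (s−f)), so DoF = Df − Dn = 2·s·(s−f)·h / (h² − (s−f)²).
That is a quadratic in h: DoF·h² − 2·s·(s−f)·h − DoF·(s−f)² = 0 ⇒ h = (s−f)·(s + √(s² + DoF²)) / DoF = 6450 × (6500 + √(6500² + 1180²)) / 1180 = 6450 × (6500 + 6606.24) / 1180 ≈ 71640 mm.
Then N = f²/(c·h) = 50² / (0.014 × 71640) = 2500 / 1003.0 ≈ 2.49.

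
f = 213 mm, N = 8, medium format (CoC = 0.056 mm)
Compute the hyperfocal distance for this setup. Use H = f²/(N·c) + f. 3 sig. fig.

Hyperfocal distance H = f²/(N·c) + f = 213²/(8 × 0.056) + 213 = 45369/0.448 + 213 ≈ 101483.1 mm ≈ 101 m.

101 m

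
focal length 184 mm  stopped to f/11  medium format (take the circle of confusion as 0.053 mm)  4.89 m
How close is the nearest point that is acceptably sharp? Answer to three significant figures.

4.52 m

Hyperfocal distance H = f²/(N·c) + f = 184²/(11 × 0.053) + 184 = 33856/0.583 + 184 ≈ 58256.0 mm ≈ 58.26 m.
Near limit Dn = s·(H − f)/(H + s − 2f) = 4890 × (58256.0 − 184) / (58256.0 + 4890 − 2 × 184) = 4890 × 58072.0 / 62778.0 ≈ 4523.4 mm ≈ 4.52 m.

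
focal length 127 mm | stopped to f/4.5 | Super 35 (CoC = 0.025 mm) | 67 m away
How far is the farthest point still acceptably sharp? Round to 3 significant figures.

126 m

Hyperfocal distance H = f²/(N·c) + f = 127²/(4.5 × 0.025) + 127 = 16129/0.1125 + 127 ≈ 143495.9 mm ≈ 143.5 m.
Far limit Df = s·(H − f)/(H − s) = 67000 × (143495.9 − 127) / (143495.9 − 67000) = 67000 × 143368.9 / 76495.9 ≈ 125572 mm ≈ 126 m.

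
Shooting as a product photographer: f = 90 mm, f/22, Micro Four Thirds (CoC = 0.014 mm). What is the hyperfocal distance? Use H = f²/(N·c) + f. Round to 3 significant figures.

Hyperfocal distance H = f²/(N·c) + f = 90²/(22 × 0.014) + 90 = 8100/0.308 + 90 ≈ 26388.7 mm ≈ 26.4 m.

26.4 m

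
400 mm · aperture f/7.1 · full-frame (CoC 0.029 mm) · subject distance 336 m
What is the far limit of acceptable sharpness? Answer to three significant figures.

Hyperfocal distance H = f²/(N·c) + f = 400²/(7.1 × 0.029) + 400 = 160000/0.2059 + 400 ≈ 777476.3 mm ≈ 777.5 m.
Far limit Df = s·(H − f)/(H − s) = 336000 × (777476.3 − 400) / (777476.3 − 336000) = 336000 × 777076.3 / 441476.3 ≈ 591419 mm ≈ 591 m.

591 m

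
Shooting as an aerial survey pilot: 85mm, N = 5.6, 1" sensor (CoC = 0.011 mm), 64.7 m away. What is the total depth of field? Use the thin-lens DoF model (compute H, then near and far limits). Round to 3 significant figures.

Hyperfocal distance H = f²/(N·c) + f = 85²/(5.6 × 0.011) + 85 = 7225/0.0616 + 85 ≈ 117374.0 mm ≈ 117.4 m.
Near limit Dn = s·(H − f)/(H + s − 2f) = 64700 × (117374.0 − 85) / (117374.0 + 64700 − 2 × 85) = 64700 × 117289.0 / 181904.0 ≈ 41718 mm.
Far limit Df = s·(H − f)/(H − s) = 64700 × (117374.0 − 85) / (117374.0 − 64700) = 64700 × 117289.0 / 52674.0 ≈ 144067 mm.
Depth of field = Df − Dn = 144067 − 41718 ≈ 102349 mm ≈ 102 m.

102 m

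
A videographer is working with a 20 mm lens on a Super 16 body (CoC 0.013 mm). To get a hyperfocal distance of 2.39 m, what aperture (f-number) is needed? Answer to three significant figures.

f/13

Rearrange H = f²/(N·c) + f for N: N = f² / ((H − f)·c).
N = 20² / ((2390 − 20) × 0.013) = 400 / 30.81 ≈ 13.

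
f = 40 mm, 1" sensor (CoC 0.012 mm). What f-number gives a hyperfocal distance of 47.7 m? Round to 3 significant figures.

f/2.80

Rearrange H = f²/(N·c) + f for N: N = f² / ((H − f)·c).
N = 40² / ((47700 − 40) × 0.012) = 1600 / 571.9 ≈ 2.80.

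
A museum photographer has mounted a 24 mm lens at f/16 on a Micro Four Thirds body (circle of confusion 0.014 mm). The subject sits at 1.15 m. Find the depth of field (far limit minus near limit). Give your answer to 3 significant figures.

Hyperfocal distance H = f²/(N·c) + f = 24²/(16 × 0.014) + 24 = 576/0.224 + 24 ≈ 2595.4 mm ≈ 2.595 m.
Near limit Dn = s·(H − f)/(H + s − 2f) = 1150 × (2595.4 − 24) / (2595.4 + 1150 − 2 × 24) = 1150 × 2571.4 / 3697.4 ≈ 799.8 mm.
Far limit Df = s·(H − f)/(H − s) = 1150 × (2595.4 − 24) / (2595.4 − 1150) = 1150 × 2571.4 / 1445.4 ≈ 2045.9 mm.
Depth of field = Df − Dn = 2045.9 − 799.8 ≈ 1246.1 mm ≈ 1.25 m.

1.25 m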